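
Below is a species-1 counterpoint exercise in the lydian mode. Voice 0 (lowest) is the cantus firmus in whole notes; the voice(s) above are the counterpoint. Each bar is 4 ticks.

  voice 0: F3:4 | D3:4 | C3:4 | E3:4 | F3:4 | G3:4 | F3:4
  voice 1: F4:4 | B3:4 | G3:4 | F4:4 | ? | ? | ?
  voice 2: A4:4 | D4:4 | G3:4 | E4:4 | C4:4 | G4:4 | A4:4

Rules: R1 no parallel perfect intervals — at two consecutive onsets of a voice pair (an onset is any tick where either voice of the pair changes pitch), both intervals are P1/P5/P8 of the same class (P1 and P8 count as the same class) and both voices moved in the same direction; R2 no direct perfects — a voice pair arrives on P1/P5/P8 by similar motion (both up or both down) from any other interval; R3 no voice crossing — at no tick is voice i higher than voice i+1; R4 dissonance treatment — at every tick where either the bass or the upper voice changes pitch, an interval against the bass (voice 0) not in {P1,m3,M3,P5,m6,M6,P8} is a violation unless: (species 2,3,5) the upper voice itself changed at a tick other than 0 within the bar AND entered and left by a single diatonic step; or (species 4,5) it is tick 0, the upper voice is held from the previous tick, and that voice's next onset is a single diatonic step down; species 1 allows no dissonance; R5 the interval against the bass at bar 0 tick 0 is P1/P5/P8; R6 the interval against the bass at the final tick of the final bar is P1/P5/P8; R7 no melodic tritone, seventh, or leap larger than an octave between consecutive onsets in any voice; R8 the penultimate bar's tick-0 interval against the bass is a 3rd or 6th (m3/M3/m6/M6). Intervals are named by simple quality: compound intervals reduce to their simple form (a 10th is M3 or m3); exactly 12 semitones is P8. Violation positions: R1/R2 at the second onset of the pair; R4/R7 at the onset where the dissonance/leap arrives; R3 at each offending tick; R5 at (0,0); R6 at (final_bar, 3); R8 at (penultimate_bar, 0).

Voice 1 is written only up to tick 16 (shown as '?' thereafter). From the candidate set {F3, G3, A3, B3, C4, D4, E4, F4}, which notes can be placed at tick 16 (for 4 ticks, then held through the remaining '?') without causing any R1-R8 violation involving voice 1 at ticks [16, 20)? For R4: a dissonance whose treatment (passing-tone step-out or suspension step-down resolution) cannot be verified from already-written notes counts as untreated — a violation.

F3: violates R2
G3: violates R4,R7
A3: legal
B3: violates R4,R7
C4: violates R2
D4: violates R3
E4: violates R3,R4
F4: violates R3

{A3}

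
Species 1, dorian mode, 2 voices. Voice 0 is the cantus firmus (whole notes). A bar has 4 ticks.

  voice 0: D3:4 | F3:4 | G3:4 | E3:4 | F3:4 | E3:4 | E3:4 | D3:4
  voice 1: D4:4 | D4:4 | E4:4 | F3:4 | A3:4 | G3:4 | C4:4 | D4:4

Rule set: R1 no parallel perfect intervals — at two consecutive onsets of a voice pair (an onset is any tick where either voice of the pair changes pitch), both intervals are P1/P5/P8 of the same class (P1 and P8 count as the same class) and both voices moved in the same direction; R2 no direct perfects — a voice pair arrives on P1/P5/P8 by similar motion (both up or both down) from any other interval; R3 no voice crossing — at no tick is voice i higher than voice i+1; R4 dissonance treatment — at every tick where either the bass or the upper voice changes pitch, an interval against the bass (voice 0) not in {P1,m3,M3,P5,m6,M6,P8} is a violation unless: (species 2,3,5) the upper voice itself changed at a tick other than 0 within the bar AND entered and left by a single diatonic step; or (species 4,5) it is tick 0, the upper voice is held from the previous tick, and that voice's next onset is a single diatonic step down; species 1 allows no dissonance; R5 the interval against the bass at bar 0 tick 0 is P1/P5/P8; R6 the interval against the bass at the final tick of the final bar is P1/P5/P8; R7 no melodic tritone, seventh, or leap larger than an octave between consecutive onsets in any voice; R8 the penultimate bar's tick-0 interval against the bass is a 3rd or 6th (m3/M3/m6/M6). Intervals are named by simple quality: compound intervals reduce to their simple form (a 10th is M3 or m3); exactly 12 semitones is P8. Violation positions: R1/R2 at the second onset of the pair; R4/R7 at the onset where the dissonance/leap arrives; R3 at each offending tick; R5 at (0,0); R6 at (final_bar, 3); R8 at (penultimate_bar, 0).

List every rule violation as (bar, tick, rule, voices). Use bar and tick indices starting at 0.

(3, 0, R4, (0, 1))
(3, 0, R7, (1,))

bar 0: v0=D3 v1=D4 downbeat P8
bar 1: v0=F3 v1=D4 downbeat M6
bar 2: v0=G3 v1=E4 downbeat M6
bar 3: v0=E3 v1=F3 downbeat m2
bar 4: v0=F3 v1=A3 downbeat M3
bar 5: v0=E3 v1=G3 downbeat m3
bar 6: v0=E3 v1=C4 downbeat m6
bar 7: v0=D3 v1=D4 downbeat P8
  -> R4 @ bar 3 tick 0 v(0, 1): E3/F3 m2 untreated
  -> R7 @ bar 3 tick 0 v(1,): E4->F3 leap 11st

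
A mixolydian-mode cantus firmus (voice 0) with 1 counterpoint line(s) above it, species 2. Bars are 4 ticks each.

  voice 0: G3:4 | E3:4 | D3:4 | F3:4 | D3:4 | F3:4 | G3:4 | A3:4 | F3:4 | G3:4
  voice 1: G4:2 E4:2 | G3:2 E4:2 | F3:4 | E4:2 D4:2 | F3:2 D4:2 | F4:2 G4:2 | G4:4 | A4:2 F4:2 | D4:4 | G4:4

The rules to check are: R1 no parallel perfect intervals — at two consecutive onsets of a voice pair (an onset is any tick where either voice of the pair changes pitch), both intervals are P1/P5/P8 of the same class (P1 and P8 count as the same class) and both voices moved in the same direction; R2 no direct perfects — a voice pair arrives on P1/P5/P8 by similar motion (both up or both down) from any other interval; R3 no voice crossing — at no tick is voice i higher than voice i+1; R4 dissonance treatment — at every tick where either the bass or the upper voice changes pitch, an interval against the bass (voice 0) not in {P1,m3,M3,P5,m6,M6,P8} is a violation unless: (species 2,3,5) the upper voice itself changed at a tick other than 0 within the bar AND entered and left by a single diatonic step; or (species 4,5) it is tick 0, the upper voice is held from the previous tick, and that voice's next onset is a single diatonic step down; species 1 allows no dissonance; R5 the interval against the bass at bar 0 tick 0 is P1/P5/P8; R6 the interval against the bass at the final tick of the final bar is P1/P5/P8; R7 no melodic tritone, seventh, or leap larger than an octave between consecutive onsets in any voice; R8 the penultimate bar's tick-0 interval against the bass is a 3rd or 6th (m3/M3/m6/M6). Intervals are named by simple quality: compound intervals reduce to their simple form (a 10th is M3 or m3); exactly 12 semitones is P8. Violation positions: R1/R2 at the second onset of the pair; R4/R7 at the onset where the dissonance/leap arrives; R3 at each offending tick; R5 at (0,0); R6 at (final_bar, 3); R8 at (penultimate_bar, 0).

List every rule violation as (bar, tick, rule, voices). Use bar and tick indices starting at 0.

bar 0: v0=G3 v1=G4 downbeat P8
bar 1: v0=E3 v1=G3 downbeat m3
bar 2: v0=D3 v1=F3 downbeat m3
bar 3: v0=F3 v1=E4 downbeat M7
bar 4: v0=D3 v1=F3 downbeat m3
bar 5: v0=F3 v1=F4 downbeat P8
bar 6: v0=G3 v1=G4 downbeat P8
bar 7: v0=A3 v1=A4 downbeat P8
bar 8: v0=F3 v1=D4 downbeat M6
bar 9: v0=G3 v1=G4 downbeat P8
  -> R7 @ bar 2 tick 0 v(1,): E4->F3 leap 11st
  -> R4 @ bar 3 tick 0 v(0, 1): F3/E4 M7 untreated
  -> R7 @ bar 3 tick 0 v(1,): F3->E4 leap 11st
  -> R1 @ bar 5 tick 0 v(0, 1): D3/D4 P8 -> F3/F4 P8 similar
  -> R1 @ bar 7 tick 0 v(0, 1): G3/G4 P8 -> A3/A4 P8 similar
  -> R2 @ bar 9 tick 0 v(0, 1): F3/D4 M6 -> G3/G4 P8 similar

(2, 0, R7, (1,))
(3, 0, R4, (0, 1))
(3, 0, R7, (1,))
(5, 0, R1, (0, 1))
(7, 0, R1, (0, 1))
(9, 0, R2, (0, 1))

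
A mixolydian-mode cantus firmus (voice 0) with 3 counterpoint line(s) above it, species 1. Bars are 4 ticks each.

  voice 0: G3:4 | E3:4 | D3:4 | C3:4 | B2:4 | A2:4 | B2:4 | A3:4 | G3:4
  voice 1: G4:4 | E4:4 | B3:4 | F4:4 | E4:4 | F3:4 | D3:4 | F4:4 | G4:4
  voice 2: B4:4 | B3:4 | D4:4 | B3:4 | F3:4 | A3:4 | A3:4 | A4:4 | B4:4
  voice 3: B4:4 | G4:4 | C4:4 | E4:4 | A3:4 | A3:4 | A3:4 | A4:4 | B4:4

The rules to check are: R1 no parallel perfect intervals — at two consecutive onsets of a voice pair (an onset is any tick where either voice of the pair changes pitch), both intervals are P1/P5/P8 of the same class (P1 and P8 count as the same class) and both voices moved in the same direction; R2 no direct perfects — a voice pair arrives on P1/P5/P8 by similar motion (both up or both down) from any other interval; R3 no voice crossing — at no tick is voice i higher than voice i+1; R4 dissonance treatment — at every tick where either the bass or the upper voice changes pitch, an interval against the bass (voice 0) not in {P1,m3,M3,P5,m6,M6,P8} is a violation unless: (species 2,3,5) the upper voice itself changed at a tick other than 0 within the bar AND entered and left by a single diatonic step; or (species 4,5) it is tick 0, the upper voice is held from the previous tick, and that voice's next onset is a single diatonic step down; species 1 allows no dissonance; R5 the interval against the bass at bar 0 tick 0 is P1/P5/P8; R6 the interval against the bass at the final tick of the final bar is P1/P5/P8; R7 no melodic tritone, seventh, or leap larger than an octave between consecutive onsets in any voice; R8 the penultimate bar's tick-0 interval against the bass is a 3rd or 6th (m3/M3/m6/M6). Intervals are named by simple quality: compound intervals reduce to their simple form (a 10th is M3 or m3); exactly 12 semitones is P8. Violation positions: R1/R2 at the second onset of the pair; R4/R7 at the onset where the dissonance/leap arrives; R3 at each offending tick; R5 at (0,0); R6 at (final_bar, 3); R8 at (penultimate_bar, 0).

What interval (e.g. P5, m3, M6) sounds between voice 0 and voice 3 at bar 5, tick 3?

voice 0=A2 voice 3=A3 -> P8

P8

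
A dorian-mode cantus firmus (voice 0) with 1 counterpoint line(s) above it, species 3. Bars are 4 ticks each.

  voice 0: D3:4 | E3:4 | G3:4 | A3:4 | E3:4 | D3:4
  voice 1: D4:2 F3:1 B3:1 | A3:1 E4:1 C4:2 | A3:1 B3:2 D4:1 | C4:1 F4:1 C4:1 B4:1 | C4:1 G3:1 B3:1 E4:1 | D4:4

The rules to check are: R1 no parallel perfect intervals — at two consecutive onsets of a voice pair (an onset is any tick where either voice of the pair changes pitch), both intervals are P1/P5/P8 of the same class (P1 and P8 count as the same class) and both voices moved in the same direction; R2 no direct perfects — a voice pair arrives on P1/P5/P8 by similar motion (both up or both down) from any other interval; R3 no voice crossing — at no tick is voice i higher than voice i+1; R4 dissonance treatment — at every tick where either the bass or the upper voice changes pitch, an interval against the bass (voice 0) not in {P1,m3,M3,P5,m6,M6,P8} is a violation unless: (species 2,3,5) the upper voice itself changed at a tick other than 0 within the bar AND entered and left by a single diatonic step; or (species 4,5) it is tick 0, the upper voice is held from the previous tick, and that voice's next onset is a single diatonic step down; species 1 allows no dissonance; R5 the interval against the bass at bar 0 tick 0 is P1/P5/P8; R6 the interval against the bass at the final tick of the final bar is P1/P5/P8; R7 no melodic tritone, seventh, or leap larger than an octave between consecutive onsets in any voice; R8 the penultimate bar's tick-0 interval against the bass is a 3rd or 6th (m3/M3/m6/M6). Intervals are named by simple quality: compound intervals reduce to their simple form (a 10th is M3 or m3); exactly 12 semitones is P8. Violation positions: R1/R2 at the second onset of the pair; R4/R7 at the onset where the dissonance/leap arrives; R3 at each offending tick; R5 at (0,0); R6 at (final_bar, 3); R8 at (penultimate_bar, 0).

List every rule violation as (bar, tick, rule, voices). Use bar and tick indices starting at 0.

(0, 3, R7, (1,))
(1, 0, R4, (0, 1))
(2, 0, R4, (0, 1))
(3, 3, R4, (0, 1))
(3, 3, R7, (1,))
(4, 0, R7, (1,))
(5, 0, R1, (0, 1))

bar 0: v0=D3 v1=D4 downbeat P8
bar 1: v0=E3 v1=A3 downbeat P4
bar 2: v0=G3 v1=A3 downbeat M2
bar 3: v0=A3 v1=C4 downbeat m3
bar 4: v0=E3 v1=C4 downbeat m6
bar 5: v0=D3 v1=D4 downbeat P8
  -> R7 @ bar 0 tick 3 v(1,): F3->B3 leap 6st
  -> R4 @ bar 1 tick 0 v(0, 1): E3/A3 P4 untreated
  -> R4 @ bar 2 tick 0 v(0, 1): G3/A3 M2 untreated
  -> R4 @ bar 3 tick 3 v(0, 1): A3/B4 M2 untreated
  -> R7 @ bar 3 tick 3 v(1,): C4->B4 leap 11st
  -> R7 @ bar 4 tick 0 v(1,): B4->C4 leap 11st
  -> R1 @ bar 5 tick 0 v(0, 1): E3/E4 P8 -> D3/D4 P8 similar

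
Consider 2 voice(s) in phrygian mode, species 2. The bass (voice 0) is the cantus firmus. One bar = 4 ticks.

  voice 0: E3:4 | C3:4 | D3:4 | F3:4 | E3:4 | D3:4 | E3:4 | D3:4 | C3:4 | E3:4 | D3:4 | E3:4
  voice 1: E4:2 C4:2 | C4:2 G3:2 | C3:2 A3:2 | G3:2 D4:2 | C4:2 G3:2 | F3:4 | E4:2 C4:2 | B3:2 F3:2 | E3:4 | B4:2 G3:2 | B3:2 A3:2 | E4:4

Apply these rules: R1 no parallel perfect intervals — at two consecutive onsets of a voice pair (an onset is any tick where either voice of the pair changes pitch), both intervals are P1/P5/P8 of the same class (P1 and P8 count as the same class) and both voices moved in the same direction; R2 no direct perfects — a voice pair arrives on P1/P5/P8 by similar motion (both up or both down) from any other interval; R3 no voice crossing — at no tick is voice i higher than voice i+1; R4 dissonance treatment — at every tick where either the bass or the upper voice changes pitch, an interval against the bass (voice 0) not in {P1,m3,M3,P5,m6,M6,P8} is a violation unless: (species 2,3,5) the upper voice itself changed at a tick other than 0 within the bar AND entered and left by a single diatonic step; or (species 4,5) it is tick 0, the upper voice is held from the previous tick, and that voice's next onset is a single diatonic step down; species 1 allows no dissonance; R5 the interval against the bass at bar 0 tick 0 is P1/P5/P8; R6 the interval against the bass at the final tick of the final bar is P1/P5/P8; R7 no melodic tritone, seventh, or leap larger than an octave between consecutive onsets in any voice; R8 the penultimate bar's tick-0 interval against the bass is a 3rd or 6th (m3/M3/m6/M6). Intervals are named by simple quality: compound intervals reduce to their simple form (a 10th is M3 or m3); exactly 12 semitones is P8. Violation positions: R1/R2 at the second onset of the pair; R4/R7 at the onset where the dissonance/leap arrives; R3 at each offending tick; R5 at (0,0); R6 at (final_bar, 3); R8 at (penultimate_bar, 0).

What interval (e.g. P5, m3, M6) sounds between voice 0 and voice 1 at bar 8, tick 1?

voice 0=C3 voice 1=E3 -> M3

M3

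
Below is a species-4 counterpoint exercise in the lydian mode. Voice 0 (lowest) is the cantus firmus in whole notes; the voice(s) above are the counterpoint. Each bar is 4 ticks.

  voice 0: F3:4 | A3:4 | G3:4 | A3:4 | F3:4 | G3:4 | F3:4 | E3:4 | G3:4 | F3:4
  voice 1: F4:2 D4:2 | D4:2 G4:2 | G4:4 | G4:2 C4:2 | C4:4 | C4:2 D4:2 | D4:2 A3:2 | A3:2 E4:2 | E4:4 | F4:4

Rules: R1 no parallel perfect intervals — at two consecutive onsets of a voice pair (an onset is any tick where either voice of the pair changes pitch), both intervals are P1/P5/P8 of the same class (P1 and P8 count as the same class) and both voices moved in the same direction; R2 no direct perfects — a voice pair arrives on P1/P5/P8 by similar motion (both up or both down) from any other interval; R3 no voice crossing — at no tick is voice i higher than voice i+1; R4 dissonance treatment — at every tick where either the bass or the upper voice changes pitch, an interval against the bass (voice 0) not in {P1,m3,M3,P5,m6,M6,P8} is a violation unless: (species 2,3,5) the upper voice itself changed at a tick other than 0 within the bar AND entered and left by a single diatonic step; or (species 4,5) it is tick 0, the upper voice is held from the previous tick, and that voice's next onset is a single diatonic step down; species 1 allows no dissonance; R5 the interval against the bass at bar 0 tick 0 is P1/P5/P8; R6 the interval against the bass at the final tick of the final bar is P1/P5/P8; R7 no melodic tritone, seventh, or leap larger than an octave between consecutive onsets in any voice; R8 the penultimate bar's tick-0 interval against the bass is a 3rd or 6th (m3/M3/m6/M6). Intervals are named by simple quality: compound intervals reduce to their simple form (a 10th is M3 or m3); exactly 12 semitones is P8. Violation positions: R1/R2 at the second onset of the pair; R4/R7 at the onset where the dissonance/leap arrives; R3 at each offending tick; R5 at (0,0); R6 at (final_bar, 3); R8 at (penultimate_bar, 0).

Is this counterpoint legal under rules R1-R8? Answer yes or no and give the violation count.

No (5 violations)

bar 0: v0=F3 v1=F4 (P8)
bar 1: v0=A3 v1=D4 (P4)
bar 2: v0=G3 v1=G4 (P8)
bar 3: v0=A3 v1=G4 (m7)
bar 4: v0=F3 v1=C4 (P5)
bar 5: v0=G3 v1=C4 (P4)
bar 6: v0=F3 v1=D4 (M6)
bar 7: v0=E3 v1=A3 (P4)
bar 8: v0=G3 v1=E4 (M6)
bar 9: v0=F3 v1=F4 (P8)
  R4 @ bar1.0: A3/D4 P4 untreated
  R4 @ bar1.2: A3/G4 m7 untreated
  R4 @ bar3.0: A3/G4 m7 untreated
  R4 @ bar5.0: G3/C4 P4 untreated
  R4 @ bar7.0: E3/A3 P4 untreated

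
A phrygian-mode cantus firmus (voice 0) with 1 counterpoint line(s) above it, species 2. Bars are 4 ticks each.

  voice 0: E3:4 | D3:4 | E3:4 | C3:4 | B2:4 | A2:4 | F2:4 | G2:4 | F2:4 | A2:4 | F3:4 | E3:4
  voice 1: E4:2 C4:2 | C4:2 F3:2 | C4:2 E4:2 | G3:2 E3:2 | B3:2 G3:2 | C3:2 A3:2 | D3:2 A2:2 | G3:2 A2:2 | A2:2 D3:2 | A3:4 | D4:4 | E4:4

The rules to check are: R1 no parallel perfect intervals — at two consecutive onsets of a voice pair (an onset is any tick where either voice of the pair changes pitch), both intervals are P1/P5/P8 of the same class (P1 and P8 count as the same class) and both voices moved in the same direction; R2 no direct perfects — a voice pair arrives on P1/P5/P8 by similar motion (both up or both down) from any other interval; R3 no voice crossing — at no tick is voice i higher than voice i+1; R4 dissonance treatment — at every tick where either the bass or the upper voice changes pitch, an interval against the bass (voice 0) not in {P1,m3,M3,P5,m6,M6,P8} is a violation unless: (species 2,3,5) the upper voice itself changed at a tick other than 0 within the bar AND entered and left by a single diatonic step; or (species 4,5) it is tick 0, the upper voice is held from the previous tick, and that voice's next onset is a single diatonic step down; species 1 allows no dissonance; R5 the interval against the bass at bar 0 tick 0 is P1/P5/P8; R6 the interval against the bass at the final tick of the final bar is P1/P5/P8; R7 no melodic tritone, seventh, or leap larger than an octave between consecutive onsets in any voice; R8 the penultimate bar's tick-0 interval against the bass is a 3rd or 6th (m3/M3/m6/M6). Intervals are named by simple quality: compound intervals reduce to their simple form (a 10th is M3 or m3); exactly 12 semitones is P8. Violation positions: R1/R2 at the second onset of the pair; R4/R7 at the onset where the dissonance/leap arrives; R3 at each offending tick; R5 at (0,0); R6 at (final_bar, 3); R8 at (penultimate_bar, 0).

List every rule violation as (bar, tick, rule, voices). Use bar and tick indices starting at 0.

(1, 0, R4, (0, 1))
(3, 0, R2, (0, 1))
(7, 0, R2, (0, 1))
(7, 0, R7, (1,))
(7, 2, R4, (0, 1))
(7, 2, R7, (1,))
(9, 0, R2, (0, 1))

bar 0: v0=E3 v1=E4 downbeat P8
bar 1: v0=D3 v1=C4 downbeat m7
bar 2: v0=E3 v1=C4 downbeat m6
bar 3: v0=C3 v1=G3 downbeat P5
bar 4: v0=B2 v1=B3 downbeat P8
bar 5: v0=A2 v1=C3 downbeat m3
bar 6: v0=F2 v1=D3 downbeat M6
bar 7: v0=G2 v1=G3 downbeat P8
bar 8: v0=F2 v1=A2 downbeat M3
bar 9: v0=A2 v1=A3 downbeat P8
bar 10: v0=F3 v1=D4 downbeat M6
bar 11: v0=E3 v1=E4 downbeat P8
  -> R4 @ bar 1 tick 0 v(0, 1): D3/C4 m7 untreated
  -> R2 @ bar 3 tick 0 v(0, 1): E3/E4 P8 -> C3/G3 P5 similar
  -> R2 @ bar 7 tick 0 v(0, 1): F2/A2 M3 -> G2/G3 P8 similar
  -> R7 @ bar 7 tick 0 v(1,): A2->G3 leap 10st
  -> R4 @ bar 7 tick 2 v(0, 1): G2/A2 M2 untreated
  -> R7 @ bar 7 tick 2 v(1,): G3->A2 leap 10st
  -> R2 @ bar 9 tick 0 v(0, 1): F2/D3 M6 -> A2/A3 P8 similar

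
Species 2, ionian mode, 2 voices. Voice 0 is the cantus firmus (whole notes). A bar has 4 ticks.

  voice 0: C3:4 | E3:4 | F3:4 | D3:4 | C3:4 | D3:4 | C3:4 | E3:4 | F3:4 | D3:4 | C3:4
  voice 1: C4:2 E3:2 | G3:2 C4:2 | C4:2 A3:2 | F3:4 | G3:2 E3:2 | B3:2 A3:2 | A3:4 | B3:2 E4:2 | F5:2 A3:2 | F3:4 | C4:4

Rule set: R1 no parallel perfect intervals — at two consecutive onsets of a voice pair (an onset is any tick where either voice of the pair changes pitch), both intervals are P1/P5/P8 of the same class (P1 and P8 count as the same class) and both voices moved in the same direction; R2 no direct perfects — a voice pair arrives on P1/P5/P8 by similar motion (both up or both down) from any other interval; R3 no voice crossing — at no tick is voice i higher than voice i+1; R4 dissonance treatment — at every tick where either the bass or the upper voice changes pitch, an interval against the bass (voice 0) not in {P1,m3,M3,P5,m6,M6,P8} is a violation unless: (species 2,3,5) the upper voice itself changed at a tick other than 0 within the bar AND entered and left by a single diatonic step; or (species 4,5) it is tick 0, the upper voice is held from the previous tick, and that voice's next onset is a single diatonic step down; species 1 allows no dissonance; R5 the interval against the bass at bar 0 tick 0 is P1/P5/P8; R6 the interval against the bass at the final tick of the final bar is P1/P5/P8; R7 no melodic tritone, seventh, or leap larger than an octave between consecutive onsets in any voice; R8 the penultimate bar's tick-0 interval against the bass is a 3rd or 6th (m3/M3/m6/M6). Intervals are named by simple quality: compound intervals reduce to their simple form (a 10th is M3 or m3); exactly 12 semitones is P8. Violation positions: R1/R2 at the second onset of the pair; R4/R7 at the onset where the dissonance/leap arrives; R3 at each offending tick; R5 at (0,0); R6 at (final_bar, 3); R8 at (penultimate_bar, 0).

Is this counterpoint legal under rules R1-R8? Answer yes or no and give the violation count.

bar 0: v0=C3 v1=C4 (P8)
bar 1: v0=E3 v1=G3 (m3)
bar 2: v0=F3 v1=C4 (P5)
bar 3: v0=D3 v1=F3 (m3)
bar 4: v0=C3 v1=G3 (P5)
bar 5: v0=D3 v1=B3 (M6)
bar 6: v0=C3 v1=A3 (M6)
bar 7: v0=E3 v1=B3 (P5)
bar 8: v0=F3 v1=F5 (P1)
bar 9: v0=D3 v1=F3 (m3)
bar 10: v0=C3 v1=C4 (P8)
  R2 @ bar7.0: C3/A3 M6 -> E3/B3 P5 similar
  R1 @ bar8.0: E3/E4 P8 -> F3/F5 P1 similar
  R7 @ bar8.0: E4->F5 leap 13st
  R7 @ bar8.2: F5->A3 leap 20st

No (4 violations)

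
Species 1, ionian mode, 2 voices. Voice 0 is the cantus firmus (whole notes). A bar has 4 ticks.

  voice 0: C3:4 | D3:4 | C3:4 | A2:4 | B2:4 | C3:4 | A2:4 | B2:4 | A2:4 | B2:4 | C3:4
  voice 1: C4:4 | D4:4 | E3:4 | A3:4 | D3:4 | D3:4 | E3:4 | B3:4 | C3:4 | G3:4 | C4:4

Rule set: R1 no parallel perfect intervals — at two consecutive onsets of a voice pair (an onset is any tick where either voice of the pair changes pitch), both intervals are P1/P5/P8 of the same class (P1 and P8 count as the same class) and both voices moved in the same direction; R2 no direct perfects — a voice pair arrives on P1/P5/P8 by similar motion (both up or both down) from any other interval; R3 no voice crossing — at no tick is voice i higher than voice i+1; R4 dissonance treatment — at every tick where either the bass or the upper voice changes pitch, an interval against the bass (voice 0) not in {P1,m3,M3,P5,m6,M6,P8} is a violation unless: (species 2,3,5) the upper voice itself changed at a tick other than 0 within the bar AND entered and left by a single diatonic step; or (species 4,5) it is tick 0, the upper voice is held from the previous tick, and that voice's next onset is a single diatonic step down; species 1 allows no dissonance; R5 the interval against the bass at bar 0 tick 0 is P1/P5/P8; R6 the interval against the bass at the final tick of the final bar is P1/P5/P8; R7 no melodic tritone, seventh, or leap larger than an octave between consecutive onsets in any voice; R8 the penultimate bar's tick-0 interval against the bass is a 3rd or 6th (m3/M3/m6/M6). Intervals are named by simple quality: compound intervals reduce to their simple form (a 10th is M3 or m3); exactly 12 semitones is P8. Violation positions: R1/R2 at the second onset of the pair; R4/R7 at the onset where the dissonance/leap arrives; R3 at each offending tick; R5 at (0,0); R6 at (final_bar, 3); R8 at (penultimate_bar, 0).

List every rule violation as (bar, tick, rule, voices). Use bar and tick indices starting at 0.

bar 0: v0=C3 v1=C4 downbeat P8
bar 1: v0=D3 v1=D4 downbeat P8
bar 2: v0=C3 v1=E3 downbeat M3
bar 3: v0=A2 v1=A3 downbeat P8
bar 4: v0=B2 v1=D3 downbeat m3
bar 5: v0=C3 v1=D3 downbeat M2
bar 6: v0=A2 v1=E3 downbeat P5
bar 7: v0=B2 v1=B3 downbeat P8
bar 8: v0=A2 v1=C3 downbeat m3
bar 9: v0=B2 v1=G3 downbeat m6
bar 10: v0=C3 v1=C4 downbeat P8
  -> R1 @ bar 1 tick 0 v(0, 1): C3/C4 P8 -> D3/D4 P8 similar
  -> R7 @ bar 2 tick 0 v(1,): D4->E3 leap 10st
  -> R4 @ bar 5 tick 0 v(0, 1): C3/D3 M2 untreated
  -> R2 @ bar 7 tick 0 v(0, 1): A2/E3 P5 -> B2/B3 P8 similar
  -> R7 @ bar 8 tick 0 v(1,): B3->C3 leap 11st
  -> R2 @ bar 10 tick 0 v(0, 1): B2/G3 m6 -> C3/C4 P8 similar

(1, 0, R1, (0, 1))
(2, 0, R7, (1,))
(5, 0, R4, (0, 1))
(7, 0, R2, (0, 1))
(8, 0, R7, (1,))
(10, 0, R2, (0, 1))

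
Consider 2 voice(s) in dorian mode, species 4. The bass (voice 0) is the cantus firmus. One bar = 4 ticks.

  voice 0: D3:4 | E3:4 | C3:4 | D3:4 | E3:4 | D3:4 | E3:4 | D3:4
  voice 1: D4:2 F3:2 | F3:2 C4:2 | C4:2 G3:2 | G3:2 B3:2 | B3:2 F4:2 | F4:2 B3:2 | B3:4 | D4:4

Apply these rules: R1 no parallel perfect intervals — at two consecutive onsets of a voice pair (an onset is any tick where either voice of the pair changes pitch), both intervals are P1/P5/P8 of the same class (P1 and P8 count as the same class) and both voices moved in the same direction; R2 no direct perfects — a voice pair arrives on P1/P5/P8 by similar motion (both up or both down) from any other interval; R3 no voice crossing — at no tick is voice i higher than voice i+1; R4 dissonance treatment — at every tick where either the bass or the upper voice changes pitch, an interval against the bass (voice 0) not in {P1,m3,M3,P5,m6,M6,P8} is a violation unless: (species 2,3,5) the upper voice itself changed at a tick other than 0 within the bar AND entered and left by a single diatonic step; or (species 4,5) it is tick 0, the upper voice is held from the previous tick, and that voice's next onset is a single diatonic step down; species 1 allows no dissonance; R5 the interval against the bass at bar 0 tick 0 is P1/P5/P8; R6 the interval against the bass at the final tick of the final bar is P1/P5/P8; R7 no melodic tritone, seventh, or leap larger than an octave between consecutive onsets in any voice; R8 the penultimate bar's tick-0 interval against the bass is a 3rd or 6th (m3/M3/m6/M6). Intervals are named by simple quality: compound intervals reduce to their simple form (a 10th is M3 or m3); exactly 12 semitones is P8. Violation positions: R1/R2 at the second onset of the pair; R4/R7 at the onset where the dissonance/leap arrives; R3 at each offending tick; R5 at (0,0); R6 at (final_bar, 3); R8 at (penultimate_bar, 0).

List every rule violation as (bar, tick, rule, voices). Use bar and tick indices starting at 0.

(1, 0, R4, (0, 1))
(3, 0, R4, (0, 1))
(4, 2, R4, (0, 1))
(4, 2, R7, (1,))
(5, 2, R7, (1,))
(6, 0, R8, (0, 1))

bar 0: v0=D3 v1=D4 downbeat P8
bar 1: v0=E3 v1=F3 downbeat m2
bar 2: v0=C3 v1=C4 downbeat P8
bar 3: v0=D3 v1=G3 downbeat P4
bar 4: v0=E3 v1=B3 downbeat P5
bar 5: v0=D3 v1=F4 downbeat m3
bar 6: v0=E3 v1=B3 downbeat P5
bar 7: v0=D3 v1=D4 downbeat P8
  -> R4 @ bar 1 tick 0 v(0, 1): E3/F3 m2 untreated
  -> R4 @ bar 3 tick 0 v(0, 1): D3/G3 P4 untreated
  -> R4 @ bar 4 tick 2 v(0, 1): E3/F4 m2 untreated
  -> R7 @ bar 4 tick 2 v(1,): B3->F4 leap 6st
  -> R7 @ bar 5 tick 2 v(1,): F4->B3 leap 6st
  -> R8 @ bar 6 tick 0 v(0, 1): penult P5 not 3rd/6th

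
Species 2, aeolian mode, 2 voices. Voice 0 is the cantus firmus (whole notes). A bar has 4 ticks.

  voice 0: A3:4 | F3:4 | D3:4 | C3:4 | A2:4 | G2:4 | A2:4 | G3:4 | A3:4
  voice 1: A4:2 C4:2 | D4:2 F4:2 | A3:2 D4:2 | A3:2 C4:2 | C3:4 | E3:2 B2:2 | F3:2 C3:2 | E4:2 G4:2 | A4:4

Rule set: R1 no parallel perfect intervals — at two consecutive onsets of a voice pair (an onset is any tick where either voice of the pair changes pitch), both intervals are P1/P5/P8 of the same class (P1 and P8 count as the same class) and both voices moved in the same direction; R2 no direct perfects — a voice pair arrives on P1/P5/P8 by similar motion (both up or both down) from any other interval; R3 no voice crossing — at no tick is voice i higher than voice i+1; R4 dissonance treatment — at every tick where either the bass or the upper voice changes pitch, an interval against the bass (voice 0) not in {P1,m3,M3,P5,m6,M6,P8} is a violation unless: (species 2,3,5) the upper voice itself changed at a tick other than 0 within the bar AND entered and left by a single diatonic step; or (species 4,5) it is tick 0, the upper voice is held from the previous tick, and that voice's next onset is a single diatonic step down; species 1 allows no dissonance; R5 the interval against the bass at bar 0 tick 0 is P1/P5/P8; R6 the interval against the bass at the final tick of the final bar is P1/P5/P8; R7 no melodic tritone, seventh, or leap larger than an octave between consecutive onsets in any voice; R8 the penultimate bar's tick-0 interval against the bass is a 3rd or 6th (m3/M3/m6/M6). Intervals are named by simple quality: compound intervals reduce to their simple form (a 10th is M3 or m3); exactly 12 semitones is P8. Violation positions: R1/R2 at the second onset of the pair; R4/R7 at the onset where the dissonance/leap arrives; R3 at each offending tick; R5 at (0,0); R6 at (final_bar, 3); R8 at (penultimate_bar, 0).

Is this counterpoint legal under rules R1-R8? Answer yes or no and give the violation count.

No (5 violations)

bar 0: v0=A3 v1=A4 (P8)
bar 1: v0=F3 v1=D4 (M6)
bar 2: v0=D3 v1=A3 (P5)
bar 3: v0=C3 v1=A3 (M6)
bar 4: v0=A2 v1=C3 (m3)
bar 5: v0=G2 v1=E3 (M6)
bar 6: v0=A2 v1=F3 (m6)
bar 7: v0=G3 v1=E4 (M6)
bar 8: v0=A3 v1=A4 (P8)
  R2 @ bar2.0: F3/F4 P8 -> D3/A3 P5 similar
  R7 @ bar6.0: B2->F3 leap 6st
  R7 @ bar7.0: A2->G3 leap 10st
  R7 @ bar7.0: C3->E4 leap 16st
  R1 @ bar8.0: G3/G4 P8 -> A3/A4 P8 similar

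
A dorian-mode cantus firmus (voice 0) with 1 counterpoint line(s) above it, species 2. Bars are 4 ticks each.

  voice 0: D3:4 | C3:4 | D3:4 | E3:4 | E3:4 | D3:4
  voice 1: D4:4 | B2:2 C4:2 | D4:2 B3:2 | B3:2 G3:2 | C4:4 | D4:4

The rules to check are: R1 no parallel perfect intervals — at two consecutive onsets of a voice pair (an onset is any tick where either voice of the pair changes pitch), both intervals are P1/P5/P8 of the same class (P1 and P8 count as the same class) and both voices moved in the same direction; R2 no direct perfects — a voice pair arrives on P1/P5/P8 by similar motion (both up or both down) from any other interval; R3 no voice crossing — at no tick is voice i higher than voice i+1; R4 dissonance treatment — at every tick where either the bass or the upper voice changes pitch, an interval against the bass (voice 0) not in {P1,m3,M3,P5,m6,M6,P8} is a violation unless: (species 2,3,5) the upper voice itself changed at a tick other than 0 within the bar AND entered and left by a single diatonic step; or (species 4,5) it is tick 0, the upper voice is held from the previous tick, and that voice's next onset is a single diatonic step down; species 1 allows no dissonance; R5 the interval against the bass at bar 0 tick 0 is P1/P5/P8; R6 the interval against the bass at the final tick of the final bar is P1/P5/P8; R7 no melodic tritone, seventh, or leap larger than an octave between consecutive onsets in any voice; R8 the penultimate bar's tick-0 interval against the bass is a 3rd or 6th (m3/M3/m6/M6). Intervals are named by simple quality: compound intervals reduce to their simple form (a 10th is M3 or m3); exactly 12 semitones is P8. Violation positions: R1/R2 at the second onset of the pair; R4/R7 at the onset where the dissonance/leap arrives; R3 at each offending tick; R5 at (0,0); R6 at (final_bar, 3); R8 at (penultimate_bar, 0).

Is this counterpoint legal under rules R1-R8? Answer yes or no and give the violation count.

bar 0: v0=D3 v1=D4 (P8)
bar 1: v0=C3 v1=B2 (m2)
bar 2: v0=D3 v1=D4 (P8)
bar 3: v0=E3 v1=B3 (P5)
bar 4: v0=E3 v1=C4 (m6)
bar 5: v0=D3 v1=D4 (P8)
  R3 @ bar1.0: C3 above B2
  R4 @ bar1.0: C3/B2 m2 untreated
  R7 @ bar1.0: D4->B2 leap 15st
  R3 @ bar1.1: C3 above B2
  R7 @ bar1.2: B2->C4 leap 13st
  R1 @ bar2.0: C3/C4 P8 -> D3/D4 P8 similar

No (6 violations)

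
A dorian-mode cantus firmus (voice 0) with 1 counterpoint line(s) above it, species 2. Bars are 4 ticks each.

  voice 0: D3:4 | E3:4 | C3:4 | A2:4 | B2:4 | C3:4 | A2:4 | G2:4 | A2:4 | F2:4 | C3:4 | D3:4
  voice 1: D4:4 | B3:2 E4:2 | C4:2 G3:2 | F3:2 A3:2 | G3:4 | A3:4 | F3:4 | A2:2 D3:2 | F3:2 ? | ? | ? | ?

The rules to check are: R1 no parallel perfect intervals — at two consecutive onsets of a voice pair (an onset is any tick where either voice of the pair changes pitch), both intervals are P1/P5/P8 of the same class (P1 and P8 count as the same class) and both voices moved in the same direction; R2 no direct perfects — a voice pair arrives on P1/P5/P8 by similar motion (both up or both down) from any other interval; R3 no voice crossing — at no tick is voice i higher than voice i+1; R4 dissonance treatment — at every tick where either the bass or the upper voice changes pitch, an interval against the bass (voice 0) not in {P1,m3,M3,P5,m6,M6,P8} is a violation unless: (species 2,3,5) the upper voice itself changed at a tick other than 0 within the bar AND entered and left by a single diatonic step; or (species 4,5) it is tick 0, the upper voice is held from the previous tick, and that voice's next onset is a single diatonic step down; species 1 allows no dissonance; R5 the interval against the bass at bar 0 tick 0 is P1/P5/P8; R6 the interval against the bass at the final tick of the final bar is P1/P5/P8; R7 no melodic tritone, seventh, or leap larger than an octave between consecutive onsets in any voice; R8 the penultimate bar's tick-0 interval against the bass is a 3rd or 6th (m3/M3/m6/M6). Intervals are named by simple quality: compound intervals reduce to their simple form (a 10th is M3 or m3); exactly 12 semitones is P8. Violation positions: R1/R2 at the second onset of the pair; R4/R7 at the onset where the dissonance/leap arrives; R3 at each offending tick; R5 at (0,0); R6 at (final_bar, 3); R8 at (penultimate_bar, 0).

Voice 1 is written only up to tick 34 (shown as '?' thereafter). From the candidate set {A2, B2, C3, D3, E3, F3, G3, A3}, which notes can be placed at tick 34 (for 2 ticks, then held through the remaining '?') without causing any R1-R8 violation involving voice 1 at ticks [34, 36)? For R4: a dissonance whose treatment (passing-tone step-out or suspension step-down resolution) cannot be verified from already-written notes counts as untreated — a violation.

{A2, A3, C3, E3, F3}

A2: legal
B2: violates R4,R7
C3: legal
D3: violates R4
E3: legal
F3: legal
G3: violates R4
A3: legal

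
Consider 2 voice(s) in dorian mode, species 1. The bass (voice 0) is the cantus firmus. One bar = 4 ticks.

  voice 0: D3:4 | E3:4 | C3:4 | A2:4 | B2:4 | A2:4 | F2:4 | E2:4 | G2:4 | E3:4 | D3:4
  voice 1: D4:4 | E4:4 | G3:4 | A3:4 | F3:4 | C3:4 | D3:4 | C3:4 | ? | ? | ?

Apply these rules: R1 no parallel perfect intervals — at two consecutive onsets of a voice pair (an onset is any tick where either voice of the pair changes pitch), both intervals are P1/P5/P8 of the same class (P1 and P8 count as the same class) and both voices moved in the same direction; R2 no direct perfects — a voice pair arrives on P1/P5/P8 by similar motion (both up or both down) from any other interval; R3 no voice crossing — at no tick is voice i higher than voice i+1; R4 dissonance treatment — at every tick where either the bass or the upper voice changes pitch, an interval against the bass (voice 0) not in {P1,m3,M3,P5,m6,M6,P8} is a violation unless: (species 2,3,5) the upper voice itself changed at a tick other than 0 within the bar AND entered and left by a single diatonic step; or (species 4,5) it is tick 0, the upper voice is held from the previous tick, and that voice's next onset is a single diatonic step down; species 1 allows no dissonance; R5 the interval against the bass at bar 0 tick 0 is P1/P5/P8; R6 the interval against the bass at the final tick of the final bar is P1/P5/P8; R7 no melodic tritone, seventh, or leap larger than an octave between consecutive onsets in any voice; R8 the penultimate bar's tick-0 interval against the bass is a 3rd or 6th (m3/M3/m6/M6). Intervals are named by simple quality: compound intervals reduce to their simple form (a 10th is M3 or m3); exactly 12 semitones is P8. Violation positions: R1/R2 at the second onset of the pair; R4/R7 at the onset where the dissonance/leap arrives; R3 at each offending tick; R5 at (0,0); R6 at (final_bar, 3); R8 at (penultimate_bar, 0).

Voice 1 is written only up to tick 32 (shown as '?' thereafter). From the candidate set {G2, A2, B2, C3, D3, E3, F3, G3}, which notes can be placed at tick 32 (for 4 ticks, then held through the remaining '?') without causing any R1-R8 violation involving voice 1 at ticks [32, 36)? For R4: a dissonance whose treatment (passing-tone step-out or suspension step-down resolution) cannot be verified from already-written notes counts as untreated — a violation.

{B2, E3, G2}

G2: legal
A2: violates R4
B2: legal
C3: violates R4
D3: violates R2
E3: legal
F3: violates R4
G3: violates R2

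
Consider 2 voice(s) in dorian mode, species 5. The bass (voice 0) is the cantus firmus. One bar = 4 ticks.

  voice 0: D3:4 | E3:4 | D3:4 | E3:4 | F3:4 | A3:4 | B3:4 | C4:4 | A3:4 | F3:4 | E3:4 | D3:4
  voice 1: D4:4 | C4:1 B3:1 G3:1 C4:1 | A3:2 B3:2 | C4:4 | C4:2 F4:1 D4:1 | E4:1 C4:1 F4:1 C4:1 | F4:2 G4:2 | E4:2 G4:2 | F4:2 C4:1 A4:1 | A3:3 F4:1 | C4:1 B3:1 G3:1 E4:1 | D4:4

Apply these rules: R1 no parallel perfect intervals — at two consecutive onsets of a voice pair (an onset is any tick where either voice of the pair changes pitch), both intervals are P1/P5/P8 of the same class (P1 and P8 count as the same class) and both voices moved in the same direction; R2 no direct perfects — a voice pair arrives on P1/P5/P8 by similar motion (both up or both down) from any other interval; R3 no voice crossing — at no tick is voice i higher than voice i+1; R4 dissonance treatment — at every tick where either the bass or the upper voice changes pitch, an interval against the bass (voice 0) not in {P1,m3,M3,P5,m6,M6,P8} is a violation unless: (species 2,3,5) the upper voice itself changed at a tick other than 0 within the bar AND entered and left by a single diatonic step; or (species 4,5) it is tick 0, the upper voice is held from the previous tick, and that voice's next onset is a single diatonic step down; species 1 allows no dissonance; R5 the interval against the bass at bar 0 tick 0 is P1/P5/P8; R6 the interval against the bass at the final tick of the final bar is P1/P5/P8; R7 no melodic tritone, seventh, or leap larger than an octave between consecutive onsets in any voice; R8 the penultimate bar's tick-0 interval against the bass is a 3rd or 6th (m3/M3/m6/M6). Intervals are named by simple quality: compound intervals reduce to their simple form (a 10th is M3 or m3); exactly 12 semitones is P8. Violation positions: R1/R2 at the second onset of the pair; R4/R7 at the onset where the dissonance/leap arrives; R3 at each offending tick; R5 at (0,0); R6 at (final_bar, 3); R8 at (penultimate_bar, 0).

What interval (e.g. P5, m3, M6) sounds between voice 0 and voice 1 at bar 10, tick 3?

P8

voice 0=E3 voice 1=E4 -> P8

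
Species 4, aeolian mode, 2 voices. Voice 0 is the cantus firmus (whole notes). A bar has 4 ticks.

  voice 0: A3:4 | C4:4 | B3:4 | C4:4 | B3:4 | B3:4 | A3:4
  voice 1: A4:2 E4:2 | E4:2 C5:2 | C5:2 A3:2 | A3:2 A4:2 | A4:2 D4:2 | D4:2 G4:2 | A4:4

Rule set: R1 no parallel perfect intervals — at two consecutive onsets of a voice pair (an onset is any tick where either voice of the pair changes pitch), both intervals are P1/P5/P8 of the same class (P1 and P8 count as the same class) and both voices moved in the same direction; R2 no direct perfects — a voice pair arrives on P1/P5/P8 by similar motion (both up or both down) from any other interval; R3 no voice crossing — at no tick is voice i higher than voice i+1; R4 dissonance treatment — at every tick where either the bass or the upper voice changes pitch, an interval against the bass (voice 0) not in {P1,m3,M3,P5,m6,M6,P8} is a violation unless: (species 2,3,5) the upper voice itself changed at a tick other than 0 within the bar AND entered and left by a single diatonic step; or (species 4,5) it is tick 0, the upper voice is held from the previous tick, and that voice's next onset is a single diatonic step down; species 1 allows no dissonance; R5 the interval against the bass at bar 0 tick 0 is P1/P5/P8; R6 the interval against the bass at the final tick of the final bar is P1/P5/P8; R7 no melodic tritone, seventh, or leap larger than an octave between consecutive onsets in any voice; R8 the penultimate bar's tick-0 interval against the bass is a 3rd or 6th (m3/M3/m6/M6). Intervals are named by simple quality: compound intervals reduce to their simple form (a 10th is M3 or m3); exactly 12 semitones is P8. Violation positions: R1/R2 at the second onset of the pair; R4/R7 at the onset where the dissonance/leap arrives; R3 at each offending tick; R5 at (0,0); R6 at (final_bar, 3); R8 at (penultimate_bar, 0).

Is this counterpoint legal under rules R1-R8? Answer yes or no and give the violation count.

No (8 violations)

bar 0: v0=A3 v1=A4 (P8)
bar 1: v0=C4 v1=E4 (M3)
bar 2: v0=B3 v1=C5 (m2)
bar 3: v0=C4 v1=A3 (m3)
bar 4: v0=B3 v1=A4 (m7)
bar 5: v0=B3 v1=D4 (m3)
bar 6: v0=A3 v1=A4 (P8)
  R4 @ bar2.0: B3/C5 m2 untreated
  R3 @ bar2.2: B3 above A3
  R4 @ bar2.2: B3/A3 M2 untreated
  R7 @ bar2.2: C5->A3 leap 15st
  R3 @ bar2.3: B3 above A3
  R3 @ bar3.0: C4 above A3
  R3 @ bar3.1: C4 above A3
  R4 @ bar4.0: B3/A4 m7 untreated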